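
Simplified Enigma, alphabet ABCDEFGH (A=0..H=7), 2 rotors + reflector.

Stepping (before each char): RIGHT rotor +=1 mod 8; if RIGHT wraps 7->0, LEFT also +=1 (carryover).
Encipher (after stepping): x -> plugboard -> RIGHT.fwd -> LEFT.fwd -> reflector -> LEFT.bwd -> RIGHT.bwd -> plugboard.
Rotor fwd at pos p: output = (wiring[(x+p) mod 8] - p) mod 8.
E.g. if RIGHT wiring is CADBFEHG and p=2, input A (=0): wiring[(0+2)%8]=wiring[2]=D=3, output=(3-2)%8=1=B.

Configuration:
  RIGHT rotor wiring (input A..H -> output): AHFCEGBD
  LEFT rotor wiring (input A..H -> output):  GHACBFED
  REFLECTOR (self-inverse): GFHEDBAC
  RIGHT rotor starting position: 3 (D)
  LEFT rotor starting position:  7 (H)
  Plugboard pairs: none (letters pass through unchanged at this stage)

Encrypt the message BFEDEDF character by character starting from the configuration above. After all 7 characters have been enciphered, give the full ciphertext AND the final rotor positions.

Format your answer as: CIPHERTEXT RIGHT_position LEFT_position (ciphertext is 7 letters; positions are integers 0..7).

Char 1 ('B'): step: R->4, L=7; B->plug->B->R->C->L->A->refl->G->L'->G->R'->H->plug->H
Char 2 ('F'): step: R->5, L=7; F->plug->F->R->A->L->E->refl->D->L'->E->R'->B->plug->B
Char 3 ('E'): step: R->6, L=7; E->plug->E->R->H->L->F->refl->B->L'->D->R'->A->plug->A
Char 4 ('D'): step: R->7, L=7; D->plug->D->R->G->L->G->refl->A->L'->C->R'->H->plug->H
Char 5 ('E'): step: R->0, L->0 (L advanced); E->plug->E->R->E->L->B->refl->F->L'->F->R'->C->plug->C
Char 6 ('D'): step: R->1, L=0; D->plug->D->R->D->L->C->refl->H->L'->B->R'->C->plug->C
Char 7 ('F'): step: R->2, L=0; F->plug->F->R->B->L->H->refl->C->L'->D->R'->A->plug->A
Final: ciphertext=HBAHCCA, RIGHT=2, LEFT=0

Answer: HBAHCCA 2 0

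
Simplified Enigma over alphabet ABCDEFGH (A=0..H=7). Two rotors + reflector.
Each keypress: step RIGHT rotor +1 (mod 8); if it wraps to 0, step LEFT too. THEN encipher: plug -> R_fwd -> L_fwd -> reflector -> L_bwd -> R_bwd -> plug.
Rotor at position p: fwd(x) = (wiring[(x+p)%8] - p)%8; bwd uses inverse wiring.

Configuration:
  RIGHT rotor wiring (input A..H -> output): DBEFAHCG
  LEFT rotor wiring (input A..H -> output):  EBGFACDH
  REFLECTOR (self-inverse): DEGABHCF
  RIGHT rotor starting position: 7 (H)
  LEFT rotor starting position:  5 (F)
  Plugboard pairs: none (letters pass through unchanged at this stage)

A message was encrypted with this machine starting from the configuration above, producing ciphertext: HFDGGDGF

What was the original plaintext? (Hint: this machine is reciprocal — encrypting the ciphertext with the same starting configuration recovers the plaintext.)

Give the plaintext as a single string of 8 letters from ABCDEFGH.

Char 1 ('H'): step: R->0, L->6 (L advanced); H->plug->H->R->G->L->C->refl->G->L'->C->R'->G->plug->G
Char 2 ('F'): step: R->1, L=6; F->plug->F->R->B->L->B->refl->E->L'->H->R'->D->plug->D
Char 3 ('D'): step: R->2, L=6; D->plug->D->R->F->L->H->refl->F->L'->A->R'->E->plug->E
Char 4 ('G'): step: R->3, L=6; G->plug->G->R->G->L->C->refl->G->L'->C->R'->A->plug->A
Char 5 ('G'): step: R->4, L=6; G->plug->G->R->A->L->F->refl->H->L'->F->R'->F->plug->F
Char 6 ('D'): step: R->5, L=6; D->plug->D->R->G->L->C->refl->G->L'->C->R'->A->plug->A
Char 7 ('G'): step: R->6, L=6; G->plug->G->R->C->L->G->refl->C->L'->G->R'->E->plug->E
Char 8 ('F'): step: R->7, L=6; F->plug->F->R->B->L->B->refl->E->L'->H->R'->A->plug->A

Answer: GDEAFAEA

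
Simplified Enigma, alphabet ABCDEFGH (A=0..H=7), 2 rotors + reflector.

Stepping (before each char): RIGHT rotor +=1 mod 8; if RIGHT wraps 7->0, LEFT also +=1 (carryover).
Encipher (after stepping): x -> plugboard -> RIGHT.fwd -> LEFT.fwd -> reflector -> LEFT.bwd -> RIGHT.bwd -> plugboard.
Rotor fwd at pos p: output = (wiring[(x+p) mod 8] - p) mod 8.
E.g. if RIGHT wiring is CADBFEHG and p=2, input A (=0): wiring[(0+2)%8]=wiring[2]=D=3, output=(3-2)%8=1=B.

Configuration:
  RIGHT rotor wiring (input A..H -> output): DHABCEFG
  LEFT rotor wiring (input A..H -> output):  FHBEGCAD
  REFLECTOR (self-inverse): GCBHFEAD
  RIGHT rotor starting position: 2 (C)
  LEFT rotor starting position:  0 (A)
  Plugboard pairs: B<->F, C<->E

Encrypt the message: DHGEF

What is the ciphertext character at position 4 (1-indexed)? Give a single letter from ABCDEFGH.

Char 1 ('D'): step: R->3, L=0; D->plug->D->R->C->L->B->refl->C->L'->F->R'->H->plug->H
Char 2 ('H'): step: R->4, L=0; H->plug->H->R->F->L->C->refl->B->L'->C->R'->D->plug->D
Char 3 ('G'): step: R->5, L=0; G->plug->G->R->E->L->G->refl->A->L'->G->R'->D->plug->D
Char 4 ('E'): step: R->6, L=0; E->plug->C->R->F->L->C->refl->B->L'->C->R'->E->plug->C

C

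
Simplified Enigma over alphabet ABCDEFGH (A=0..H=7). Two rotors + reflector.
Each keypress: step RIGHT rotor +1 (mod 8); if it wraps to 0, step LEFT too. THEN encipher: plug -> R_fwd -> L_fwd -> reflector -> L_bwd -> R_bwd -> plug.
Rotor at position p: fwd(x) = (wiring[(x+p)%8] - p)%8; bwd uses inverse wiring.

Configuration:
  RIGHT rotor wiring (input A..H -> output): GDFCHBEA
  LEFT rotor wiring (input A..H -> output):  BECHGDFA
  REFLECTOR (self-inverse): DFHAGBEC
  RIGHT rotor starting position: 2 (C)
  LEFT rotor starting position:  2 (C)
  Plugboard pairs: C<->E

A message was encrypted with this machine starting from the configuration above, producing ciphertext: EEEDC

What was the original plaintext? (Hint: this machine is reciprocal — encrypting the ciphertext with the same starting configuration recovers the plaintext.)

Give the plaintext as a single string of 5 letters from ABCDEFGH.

Char 1 ('E'): step: R->3, L=2; E->plug->C->R->G->L->H->refl->C->L'->H->R'->A->plug->A
Char 2 ('E'): step: R->4, L=2; E->plug->C->R->A->L->A->refl->D->L'->E->R'->D->plug->D
Char 3 ('E'): step: R->5, L=2; E->plug->C->R->D->L->B->refl->F->L'->B->R'->D->plug->D
Char 4 ('D'): step: R->6, L=2; D->plug->D->R->F->L->G->refl->E->L'->C->R'->B->plug->B
Char 5 ('C'): step: R->7, L=2; C->plug->E->R->D->L->B->refl->F->L'->B->R'->A->plug->A

Answer: ADDBA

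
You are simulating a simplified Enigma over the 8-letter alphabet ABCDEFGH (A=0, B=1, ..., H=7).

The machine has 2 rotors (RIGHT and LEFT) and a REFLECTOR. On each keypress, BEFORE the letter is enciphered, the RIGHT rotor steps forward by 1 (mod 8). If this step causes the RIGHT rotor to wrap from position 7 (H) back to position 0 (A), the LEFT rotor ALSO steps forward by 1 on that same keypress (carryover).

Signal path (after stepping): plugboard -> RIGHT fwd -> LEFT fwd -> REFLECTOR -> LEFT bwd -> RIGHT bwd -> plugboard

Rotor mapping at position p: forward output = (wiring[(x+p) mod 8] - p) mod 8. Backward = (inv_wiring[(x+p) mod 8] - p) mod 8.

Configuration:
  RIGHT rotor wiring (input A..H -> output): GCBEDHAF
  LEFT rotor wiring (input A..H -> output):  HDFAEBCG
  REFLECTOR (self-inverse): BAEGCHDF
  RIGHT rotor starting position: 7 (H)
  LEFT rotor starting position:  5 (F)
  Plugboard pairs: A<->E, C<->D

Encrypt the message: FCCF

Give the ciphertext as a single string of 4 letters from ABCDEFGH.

Char 1 ('F'): step: R->0, L->6 (L advanced); F->plug->F->R->H->L->D->refl->G->L'->G->R'->A->plug->E
Char 2 ('C'): step: R->1, L=6; C->plug->D->R->C->L->B->refl->A->L'->B->R'->A->plug->E
Char 3 ('C'): step: R->2, L=6; C->plug->D->R->F->L->C->refl->E->L'->A->R'->H->plug->H
Char 4 ('F'): step: R->3, L=6; F->plug->F->R->D->L->F->refl->H->L'->E->R'->C->plug->D

Answer: EEHD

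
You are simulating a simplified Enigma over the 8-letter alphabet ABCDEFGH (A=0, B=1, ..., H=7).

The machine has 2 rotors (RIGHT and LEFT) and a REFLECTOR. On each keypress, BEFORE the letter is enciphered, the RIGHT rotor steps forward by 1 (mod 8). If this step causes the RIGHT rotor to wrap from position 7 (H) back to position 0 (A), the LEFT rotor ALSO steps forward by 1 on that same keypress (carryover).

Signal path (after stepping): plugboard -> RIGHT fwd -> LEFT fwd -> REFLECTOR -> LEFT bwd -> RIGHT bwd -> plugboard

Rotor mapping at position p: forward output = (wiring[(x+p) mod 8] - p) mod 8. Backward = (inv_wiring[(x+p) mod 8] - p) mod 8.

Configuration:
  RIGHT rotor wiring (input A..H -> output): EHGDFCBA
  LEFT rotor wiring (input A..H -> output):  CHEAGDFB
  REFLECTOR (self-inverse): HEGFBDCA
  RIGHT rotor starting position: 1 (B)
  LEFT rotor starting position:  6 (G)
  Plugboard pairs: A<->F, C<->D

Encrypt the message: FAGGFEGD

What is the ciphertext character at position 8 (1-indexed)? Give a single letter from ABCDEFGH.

Char 1 ('F'): step: R->2, L=6; F->plug->A->R->E->L->G->refl->C->L'->F->R'->H->plug->H
Char 2 ('A'): step: R->3, L=6; A->plug->F->R->B->L->D->refl->F->L'->H->R'->C->plug->D
Char 3 ('G'): step: R->4, L=6; G->plug->G->R->C->L->E->refl->B->L'->D->R'->F->plug->A
Char 4 ('G'): step: R->5, L=6; G->plug->G->R->G->L->A->refl->H->L'->A->R'->H->plug->H
Char 5 ('F'): step: R->6, L=6; F->plug->A->R->D->L->B->refl->E->L'->C->R'->B->plug->B
Char 6 ('E'): step: R->7, L=6; E->plug->E->R->E->L->G->refl->C->L'->F->R'->B->plug->B
Char 7 ('G'): step: R->0, L->7 (L advanced); G->plug->G->R->B->L->D->refl->F->L'->D->R'->D->plug->C
Char 8 ('D'): step: R->1, L=7; D->plug->C->R->C->L->A->refl->H->L'->F->R'->B->plug->B

B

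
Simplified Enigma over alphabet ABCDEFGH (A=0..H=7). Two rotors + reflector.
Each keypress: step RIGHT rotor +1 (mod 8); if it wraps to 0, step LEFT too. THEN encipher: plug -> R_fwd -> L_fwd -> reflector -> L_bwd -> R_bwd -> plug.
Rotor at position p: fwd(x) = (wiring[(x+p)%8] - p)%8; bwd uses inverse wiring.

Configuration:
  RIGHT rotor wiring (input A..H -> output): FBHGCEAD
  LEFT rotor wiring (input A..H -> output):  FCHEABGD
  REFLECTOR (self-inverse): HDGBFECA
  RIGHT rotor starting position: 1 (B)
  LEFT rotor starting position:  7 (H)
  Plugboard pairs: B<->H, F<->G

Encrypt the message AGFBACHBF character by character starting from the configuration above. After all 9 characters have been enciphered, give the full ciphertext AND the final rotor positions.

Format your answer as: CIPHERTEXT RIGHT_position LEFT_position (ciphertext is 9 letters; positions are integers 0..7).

Char 1 ('A'): step: R->2, L=7; A->plug->A->R->F->L->B->refl->D->L'->C->R'->D->plug->D
Char 2 ('G'): step: R->3, L=7; G->plug->F->R->C->L->D->refl->B->L'->F->R'->D->plug->D
Char 3 ('F'): step: R->4, L=7; F->plug->G->R->D->L->A->refl->H->L'->H->R'->D->plug->D
Char 4 ('B'): step: R->5, L=7; B->plug->H->R->F->L->B->refl->D->L'->C->R'->F->plug->G
Char 5 ('A'): step: R->6, L=7; A->plug->A->R->C->L->D->refl->B->L'->F->R'->B->plug->H
Char 6 ('C'): step: R->7, L=7; C->plug->C->R->C->L->D->refl->B->L'->F->R'->G->plug->F
Char 7 ('H'): step: R->0, L->0 (L advanced); H->plug->B->R->B->L->C->refl->G->L'->G->R'->D->plug->D
Char 8 ('B'): step: R->1, L=0; B->plug->H->R->E->L->A->refl->H->L'->C->R'->G->plug->F
Char 9 ('F'): step: R->2, L=0; F->plug->G->R->D->L->E->refl->F->L'->A->R'->C->plug->C
Final: ciphertext=DDDGHFDFC, RIGHT=2, LEFT=0

Answer: DDDGHFDFC 2 0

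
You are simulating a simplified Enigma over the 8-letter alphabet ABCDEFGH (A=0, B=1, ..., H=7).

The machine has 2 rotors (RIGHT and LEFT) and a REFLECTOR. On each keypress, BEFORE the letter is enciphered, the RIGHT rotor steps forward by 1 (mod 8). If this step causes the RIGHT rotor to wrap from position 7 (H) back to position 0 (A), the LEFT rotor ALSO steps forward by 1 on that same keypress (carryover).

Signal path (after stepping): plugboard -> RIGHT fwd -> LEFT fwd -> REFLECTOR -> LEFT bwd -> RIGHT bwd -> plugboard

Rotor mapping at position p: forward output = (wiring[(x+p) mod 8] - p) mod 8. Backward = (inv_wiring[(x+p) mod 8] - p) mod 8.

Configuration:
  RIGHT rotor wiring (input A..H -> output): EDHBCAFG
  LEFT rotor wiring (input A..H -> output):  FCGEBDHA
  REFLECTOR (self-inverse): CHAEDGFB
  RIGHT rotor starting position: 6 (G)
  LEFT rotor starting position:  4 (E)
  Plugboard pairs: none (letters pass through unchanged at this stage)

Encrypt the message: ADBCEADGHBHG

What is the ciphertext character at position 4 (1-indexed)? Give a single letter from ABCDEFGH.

Char 1 ('A'): step: R->7, L=4; A->plug->A->R->H->L->A->refl->C->L'->G->R'->H->plug->H
Char 2 ('D'): step: R->0, L->5 (L advanced); D->plug->D->R->B->L->C->refl->A->L'->D->R'->B->plug->B
Char 3 ('B'): step: R->1, L=5; B->plug->B->R->G->L->H->refl->B->L'->F->R'->G->plug->G
Char 4 ('C'): step: R->2, L=5; C->plug->C->R->A->L->G->refl->F->L'->E->R'->F->plug->F

F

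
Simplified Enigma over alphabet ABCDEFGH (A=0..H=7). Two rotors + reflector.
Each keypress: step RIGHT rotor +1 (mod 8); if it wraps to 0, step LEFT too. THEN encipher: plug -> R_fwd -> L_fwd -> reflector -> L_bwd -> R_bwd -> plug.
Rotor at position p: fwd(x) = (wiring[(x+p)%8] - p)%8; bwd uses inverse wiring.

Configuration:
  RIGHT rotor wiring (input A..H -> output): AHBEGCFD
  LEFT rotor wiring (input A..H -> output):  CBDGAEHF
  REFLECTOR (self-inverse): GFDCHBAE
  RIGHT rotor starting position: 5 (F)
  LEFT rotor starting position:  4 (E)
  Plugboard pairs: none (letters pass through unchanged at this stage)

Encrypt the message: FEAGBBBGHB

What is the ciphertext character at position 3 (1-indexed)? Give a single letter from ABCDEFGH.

Char 1 ('F'): step: R->6, L=4; F->plug->F->R->G->L->H->refl->E->L'->A->R'->G->plug->G
Char 2 ('E'): step: R->7, L=4; E->plug->E->R->F->L->F->refl->B->L'->D->R'->G->plug->G
Char 3 ('A'): step: R->0, L->5 (L advanced); A->plug->A->R->A->L->H->refl->E->L'->E->R'->D->plug->D

D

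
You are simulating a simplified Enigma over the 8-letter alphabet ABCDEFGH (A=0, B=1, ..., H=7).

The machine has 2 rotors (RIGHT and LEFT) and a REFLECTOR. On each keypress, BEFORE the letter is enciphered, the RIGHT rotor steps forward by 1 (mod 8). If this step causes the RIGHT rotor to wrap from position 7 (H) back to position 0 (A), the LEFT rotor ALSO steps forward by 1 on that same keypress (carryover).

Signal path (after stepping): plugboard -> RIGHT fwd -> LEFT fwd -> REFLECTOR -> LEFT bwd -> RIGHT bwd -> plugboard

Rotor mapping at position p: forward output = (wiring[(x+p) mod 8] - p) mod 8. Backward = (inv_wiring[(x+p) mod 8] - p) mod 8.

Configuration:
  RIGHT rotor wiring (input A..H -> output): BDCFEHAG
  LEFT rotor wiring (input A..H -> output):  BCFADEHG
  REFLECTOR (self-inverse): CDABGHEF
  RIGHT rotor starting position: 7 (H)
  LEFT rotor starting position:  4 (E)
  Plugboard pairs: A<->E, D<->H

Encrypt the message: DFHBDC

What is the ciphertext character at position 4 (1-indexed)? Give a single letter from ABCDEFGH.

Char 1 ('D'): step: R->0, L->5 (L advanced); D->plug->H->R->G->L->D->refl->B->L'->C->R'->C->plug->C
Char 2 ('F'): step: R->1, L=5; F->plug->F->R->H->L->G->refl->E->L'->D->R'->D->plug->H
Char 3 ('H'): step: R->2, L=5; H->plug->D->R->F->L->A->refl->C->L'->B->R'->H->plug->D
Char 4 ('B'): step: R->3, L=5; B->plug->B->R->B->L->C->refl->A->L'->F->R'->D->plug->H

H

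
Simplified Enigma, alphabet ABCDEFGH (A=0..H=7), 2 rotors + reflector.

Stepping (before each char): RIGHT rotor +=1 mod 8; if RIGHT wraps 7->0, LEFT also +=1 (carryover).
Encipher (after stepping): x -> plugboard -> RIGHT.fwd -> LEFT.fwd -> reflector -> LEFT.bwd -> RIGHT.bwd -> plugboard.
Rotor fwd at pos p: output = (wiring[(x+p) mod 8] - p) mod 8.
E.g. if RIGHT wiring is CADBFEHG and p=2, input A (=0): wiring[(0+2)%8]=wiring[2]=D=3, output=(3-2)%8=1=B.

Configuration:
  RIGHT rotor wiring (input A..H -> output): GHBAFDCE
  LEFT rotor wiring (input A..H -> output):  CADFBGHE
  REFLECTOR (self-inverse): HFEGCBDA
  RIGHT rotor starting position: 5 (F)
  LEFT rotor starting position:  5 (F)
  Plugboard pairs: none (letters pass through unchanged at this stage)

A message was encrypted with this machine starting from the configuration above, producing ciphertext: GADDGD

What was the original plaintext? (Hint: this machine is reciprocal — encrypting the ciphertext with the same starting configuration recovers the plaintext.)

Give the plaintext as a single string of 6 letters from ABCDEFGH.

Answer: DGHBEA

Derivation:
Char 1 ('G'): step: R->6, L=5; G->plug->G->R->H->L->E->refl->C->L'->B->R'->D->plug->D
Char 2 ('A'): step: R->7, L=5; A->plug->A->R->F->L->G->refl->D->L'->E->R'->G->plug->G
Char 3 ('D'): step: R->0, L->6 (L advanced); D->plug->D->R->A->L->B->refl->F->L'->E->R'->H->plug->H
Char 4 ('D'): step: R->1, L=6; D->plug->D->R->E->L->F->refl->B->L'->A->R'->B->plug->B
Char 5 ('G'): step: R->2, L=6; G->plug->G->R->E->L->F->refl->B->L'->A->R'->E->plug->E
Char 6 ('D'): step: R->3, L=6; D->plug->D->R->H->L->A->refl->H->L'->F->R'->A->plug->A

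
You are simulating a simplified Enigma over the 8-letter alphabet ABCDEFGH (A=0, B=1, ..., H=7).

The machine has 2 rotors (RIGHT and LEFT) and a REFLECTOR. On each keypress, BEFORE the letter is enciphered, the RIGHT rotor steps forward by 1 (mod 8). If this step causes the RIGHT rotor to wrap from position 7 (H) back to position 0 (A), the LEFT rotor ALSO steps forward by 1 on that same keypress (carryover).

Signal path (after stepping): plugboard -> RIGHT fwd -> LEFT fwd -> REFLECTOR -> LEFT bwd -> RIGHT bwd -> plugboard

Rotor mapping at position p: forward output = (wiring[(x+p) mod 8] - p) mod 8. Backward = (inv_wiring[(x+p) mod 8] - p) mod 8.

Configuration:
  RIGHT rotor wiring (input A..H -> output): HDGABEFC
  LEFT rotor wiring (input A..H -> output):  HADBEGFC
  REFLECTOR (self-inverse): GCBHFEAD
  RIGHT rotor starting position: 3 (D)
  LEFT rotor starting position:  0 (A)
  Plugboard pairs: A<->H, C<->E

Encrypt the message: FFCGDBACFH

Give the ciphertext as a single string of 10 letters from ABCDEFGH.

Char 1 ('F'): step: R->4, L=0; F->plug->F->R->H->L->C->refl->B->L'->D->R'->E->plug->C
Char 2 ('F'): step: R->5, L=0; F->plug->F->R->B->L->A->refl->G->L'->F->R'->C->plug->E
Char 3 ('C'): step: R->6, L=0; C->plug->E->R->A->L->H->refl->D->L'->C->R'->F->plug->F
Char 4 ('G'): step: R->7, L=0; G->plug->G->R->F->L->G->refl->A->L'->B->R'->E->plug->C
Char 5 ('D'): step: R->0, L->1 (L advanced); D->plug->D->R->A->L->H->refl->D->L'->D->R'->B->plug->B
Char 6 ('B'): step: R->1, L=1; B->plug->B->R->F->L->E->refl->F->L'->E->R'->F->plug->F
Char 7 ('A'): step: R->2, L=1; A->plug->H->R->B->L->C->refl->B->L'->G->R'->B->plug->B
Char 8 ('C'): step: R->3, L=1; C->plug->E->R->H->L->G->refl->A->L'->C->R'->D->plug->D
Char 9 ('F'): step: R->4, L=1; F->plug->F->R->H->L->G->refl->A->L'->C->R'->G->plug->G
Char 10 ('H'): step: R->5, L=1; H->plug->A->R->H->L->G->refl->A->L'->C->R'->D->plug->D

Answer: CEFCBFBDGD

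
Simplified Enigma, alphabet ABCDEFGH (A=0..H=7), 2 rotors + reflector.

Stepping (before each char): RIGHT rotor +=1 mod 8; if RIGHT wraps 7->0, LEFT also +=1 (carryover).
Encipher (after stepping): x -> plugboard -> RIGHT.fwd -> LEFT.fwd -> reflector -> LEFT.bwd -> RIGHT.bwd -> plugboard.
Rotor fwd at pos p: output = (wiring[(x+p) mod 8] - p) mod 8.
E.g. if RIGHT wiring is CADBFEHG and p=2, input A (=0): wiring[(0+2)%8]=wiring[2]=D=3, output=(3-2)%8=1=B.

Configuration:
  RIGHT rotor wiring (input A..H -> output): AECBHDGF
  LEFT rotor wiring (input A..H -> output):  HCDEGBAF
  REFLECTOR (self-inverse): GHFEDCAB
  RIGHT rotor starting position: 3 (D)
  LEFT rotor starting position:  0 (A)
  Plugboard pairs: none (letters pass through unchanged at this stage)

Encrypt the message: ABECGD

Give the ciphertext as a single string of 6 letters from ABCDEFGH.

Answer: CEDFCE

Derivation:
Char 1 ('A'): step: R->4, L=0; A->plug->A->R->D->L->E->refl->D->L'->C->R'->C->plug->C
Char 2 ('B'): step: R->5, L=0; B->plug->B->R->B->L->C->refl->F->L'->H->R'->E->plug->E
Char 3 ('E'): step: R->6, L=0; E->plug->E->R->E->L->G->refl->A->L'->G->R'->D->plug->D
Char 4 ('C'): step: R->7, L=0; C->plug->C->R->F->L->B->refl->H->L'->A->R'->F->plug->F
Char 5 ('G'): step: R->0, L->1 (L advanced); G->plug->G->R->G->L->E->refl->D->L'->C->R'->C->plug->C
Char 6 ('D'): step: R->1, L=1; D->plug->D->R->G->L->E->refl->D->L'->C->R'->E->plug->E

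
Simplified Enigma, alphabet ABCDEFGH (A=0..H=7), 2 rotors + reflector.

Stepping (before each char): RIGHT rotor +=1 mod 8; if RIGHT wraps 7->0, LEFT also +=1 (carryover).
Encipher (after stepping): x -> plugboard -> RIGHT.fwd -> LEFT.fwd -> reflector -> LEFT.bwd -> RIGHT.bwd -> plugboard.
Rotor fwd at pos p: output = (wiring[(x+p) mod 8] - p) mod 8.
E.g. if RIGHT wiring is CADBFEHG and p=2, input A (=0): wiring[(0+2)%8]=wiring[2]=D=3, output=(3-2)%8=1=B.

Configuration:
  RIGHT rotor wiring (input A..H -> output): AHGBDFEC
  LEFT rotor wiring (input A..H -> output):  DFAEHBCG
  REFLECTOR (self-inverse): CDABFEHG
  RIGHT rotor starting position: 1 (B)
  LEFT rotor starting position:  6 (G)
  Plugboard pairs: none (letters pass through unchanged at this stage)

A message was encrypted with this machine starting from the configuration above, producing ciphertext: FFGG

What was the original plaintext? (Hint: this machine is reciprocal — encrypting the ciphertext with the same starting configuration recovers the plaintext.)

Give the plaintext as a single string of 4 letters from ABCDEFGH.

Answer: EHCF

Derivation:
Char 1 ('F'): step: R->2, L=6; F->plug->F->R->A->L->E->refl->F->L'->C->R'->E->plug->E
Char 2 ('F'): step: R->3, L=6; F->plug->F->R->F->L->G->refl->H->L'->D->R'->H->plug->H
Char 3 ('G'): step: R->4, L=6; G->plug->G->R->C->L->F->refl->E->L'->A->R'->C->plug->C
Char 4 ('G'): step: R->5, L=6; G->plug->G->R->E->L->C->refl->A->L'->B->R'->F->plug->F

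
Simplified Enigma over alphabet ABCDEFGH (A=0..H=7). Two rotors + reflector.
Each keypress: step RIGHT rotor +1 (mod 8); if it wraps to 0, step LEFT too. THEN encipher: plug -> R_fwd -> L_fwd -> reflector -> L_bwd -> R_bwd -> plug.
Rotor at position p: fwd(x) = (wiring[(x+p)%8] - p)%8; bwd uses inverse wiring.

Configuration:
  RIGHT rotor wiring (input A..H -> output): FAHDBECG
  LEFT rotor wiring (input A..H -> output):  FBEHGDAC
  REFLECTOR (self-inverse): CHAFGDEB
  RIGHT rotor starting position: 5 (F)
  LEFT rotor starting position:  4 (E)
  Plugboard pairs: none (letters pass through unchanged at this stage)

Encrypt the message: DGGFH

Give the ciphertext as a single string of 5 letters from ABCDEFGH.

Char 1 ('D'): step: R->6, L=4; D->plug->D->R->C->L->E->refl->G->L'->D->R'->G->plug->G
Char 2 ('G'): step: R->7, L=4; G->plug->G->R->F->L->F->refl->D->L'->H->R'->A->plug->A
Char 3 ('G'): step: R->0, L->5 (L advanced); G->plug->G->R->C->L->F->refl->D->L'->B->R'->E->plug->E
Char 4 ('F'): step: R->1, L=5; F->plug->F->R->B->L->D->refl->F->L'->C->R'->C->plug->C
Char 5 ('H'): step: R->2, L=5; H->plug->H->R->G->L->C->refl->A->L'->D->R'->G->plug->G

Answer: GAECG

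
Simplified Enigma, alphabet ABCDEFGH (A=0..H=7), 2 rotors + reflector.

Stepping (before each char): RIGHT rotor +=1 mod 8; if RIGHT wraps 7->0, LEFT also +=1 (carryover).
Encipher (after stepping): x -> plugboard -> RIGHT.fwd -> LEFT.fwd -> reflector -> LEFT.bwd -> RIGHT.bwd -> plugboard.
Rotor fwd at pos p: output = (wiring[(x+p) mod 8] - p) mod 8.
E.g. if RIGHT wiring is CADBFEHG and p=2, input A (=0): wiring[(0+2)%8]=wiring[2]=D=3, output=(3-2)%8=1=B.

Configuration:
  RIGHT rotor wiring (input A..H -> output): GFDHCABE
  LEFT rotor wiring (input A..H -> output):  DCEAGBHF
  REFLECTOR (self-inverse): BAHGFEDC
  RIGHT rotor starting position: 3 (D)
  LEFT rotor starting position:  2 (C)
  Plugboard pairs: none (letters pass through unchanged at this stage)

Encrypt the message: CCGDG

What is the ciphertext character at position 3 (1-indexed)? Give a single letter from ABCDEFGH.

Char 1 ('C'): step: R->4, L=2; C->plug->C->R->F->L->D->refl->G->L'->B->R'->F->plug->F
Char 2 ('C'): step: R->5, L=2; C->plug->C->R->H->L->A->refl->B->L'->G->R'->F->plug->F
Char 3 ('G'): step: R->6, L=2; G->plug->G->R->E->L->F->refl->E->L'->C->R'->H->plug->H

H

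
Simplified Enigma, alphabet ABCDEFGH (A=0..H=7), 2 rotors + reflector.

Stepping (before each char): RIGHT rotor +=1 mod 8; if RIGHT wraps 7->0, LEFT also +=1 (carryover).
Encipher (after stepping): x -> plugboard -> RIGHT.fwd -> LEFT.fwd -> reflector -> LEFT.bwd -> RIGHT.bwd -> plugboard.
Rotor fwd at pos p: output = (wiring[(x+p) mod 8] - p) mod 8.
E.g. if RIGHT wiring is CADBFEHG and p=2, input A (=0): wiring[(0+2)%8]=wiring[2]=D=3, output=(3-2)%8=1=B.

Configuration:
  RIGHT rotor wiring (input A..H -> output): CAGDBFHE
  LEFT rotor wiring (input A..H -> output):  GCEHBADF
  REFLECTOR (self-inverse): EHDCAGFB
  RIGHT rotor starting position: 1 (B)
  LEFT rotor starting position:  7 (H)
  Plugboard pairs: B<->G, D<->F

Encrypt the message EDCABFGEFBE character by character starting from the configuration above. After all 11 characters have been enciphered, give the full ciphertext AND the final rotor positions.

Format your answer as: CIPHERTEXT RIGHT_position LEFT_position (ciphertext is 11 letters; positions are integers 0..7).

Answer: DFFEEEBBACG 4 0

Derivation:
Char 1 ('E'): step: R->2, L=7; E->plug->E->R->F->L->C->refl->D->L'->C->R'->F->plug->D
Char 2 ('D'): step: R->3, L=7; D->plug->F->R->H->L->E->refl->A->L'->E->R'->D->plug->F
Char 3 ('C'): step: R->4, L=7; C->plug->C->R->D->L->F->refl->G->L'->A->R'->D->plug->F
Char 4 ('A'): step: R->5, L=7; A->plug->A->R->A->L->G->refl->F->L'->D->R'->E->plug->E
Char 5 ('B'): step: R->6, L=7; B->plug->G->R->D->L->F->refl->G->L'->A->R'->E->plug->E
Char 6 ('F'): step: R->7, L=7; F->plug->D->R->H->L->E->refl->A->L'->E->R'->E->plug->E
Char 7 ('G'): step: R->0, L->0 (L advanced); G->plug->B->R->A->L->G->refl->F->L'->H->R'->G->plug->B
Char 8 ('E'): step: R->1, L=0; E->plug->E->R->E->L->B->refl->H->L'->D->R'->G->plug->B
Char 9 ('F'): step: R->2, L=0; F->plug->D->R->D->L->H->refl->B->L'->E->R'->A->plug->A
Char 10 ('B'): step: R->3, L=0; B->plug->G->R->F->L->A->refl->E->L'->C->R'->C->plug->C
Char 11 ('E'): step: R->4, L=0; E->plug->E->R->G->L->D->refl->C->L'->B->R'->B->plug->G
Final: ciphertext=DFFEEEBBACG, RIGHT=4, LEFT=0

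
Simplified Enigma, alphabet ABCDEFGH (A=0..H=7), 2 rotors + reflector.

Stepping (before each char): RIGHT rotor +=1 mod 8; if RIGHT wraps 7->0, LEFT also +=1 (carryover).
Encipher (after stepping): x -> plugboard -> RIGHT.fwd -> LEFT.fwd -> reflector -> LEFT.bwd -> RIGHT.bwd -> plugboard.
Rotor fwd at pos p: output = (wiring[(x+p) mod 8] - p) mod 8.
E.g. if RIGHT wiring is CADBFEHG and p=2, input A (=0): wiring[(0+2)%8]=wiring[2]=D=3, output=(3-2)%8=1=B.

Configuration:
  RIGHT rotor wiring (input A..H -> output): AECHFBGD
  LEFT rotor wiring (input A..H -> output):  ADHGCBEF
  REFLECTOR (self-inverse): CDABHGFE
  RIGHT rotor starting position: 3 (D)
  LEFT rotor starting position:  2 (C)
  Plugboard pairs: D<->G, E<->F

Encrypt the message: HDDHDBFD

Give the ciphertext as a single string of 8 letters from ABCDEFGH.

Char 1 ('H'): step: R->4, L=2; H->plug->H->R->D->L->H->refl->E->L'->B->R'->A->plug->A
Char 2 ('D'): step: R->5, L=2; D->plug->G->R->C->L->A->refl->C->L'->E->R'->A->plug->A
Char 3 ('D'): step: R->6, L=2; D->plug->G->R->H->L->B->refl->D->L'->F->R'->B->plug->B
Char 4 ('H'): step: R->7, L=2; H->plug->H->R->H->L->B->refl->D->L'->F->R'->C->plug->C
Char 5 ('D'): step: R->0, L->3 (L advanced); D->plug->G->R->G->L->A->refl->C->L'->E->R'->B->plug->B
Char 6 ('B'): step: R->1, L=3; B->plug->B->R->B->L->H->refl->E->L'->H->R'->H->plug->H
Char 7 ('F'): step: R->2, L=3; F->plug->E->R->E->L->C->refl->A->L'->G->R'->G->plug->D
Char 8 ('D'): step: R->3, L=3; D->plug->G->R->B->L->H->refl->E->L'->H->R'->H->plug->H

Answer: AABCBHDH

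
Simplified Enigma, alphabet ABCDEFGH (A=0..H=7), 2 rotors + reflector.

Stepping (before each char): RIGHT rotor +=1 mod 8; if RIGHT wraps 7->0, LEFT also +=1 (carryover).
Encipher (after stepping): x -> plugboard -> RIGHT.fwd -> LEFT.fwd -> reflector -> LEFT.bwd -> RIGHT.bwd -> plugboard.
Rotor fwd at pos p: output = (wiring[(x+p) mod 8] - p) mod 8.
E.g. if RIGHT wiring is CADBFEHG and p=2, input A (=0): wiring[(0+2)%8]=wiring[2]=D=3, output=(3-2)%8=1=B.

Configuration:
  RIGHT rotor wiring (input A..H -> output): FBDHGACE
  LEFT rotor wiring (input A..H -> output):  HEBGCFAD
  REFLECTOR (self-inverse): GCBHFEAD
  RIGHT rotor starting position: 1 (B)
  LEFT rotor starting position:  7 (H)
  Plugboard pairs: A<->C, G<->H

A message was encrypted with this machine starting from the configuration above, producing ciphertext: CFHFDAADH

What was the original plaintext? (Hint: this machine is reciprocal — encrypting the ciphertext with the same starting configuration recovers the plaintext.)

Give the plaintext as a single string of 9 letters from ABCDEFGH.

Answer: DGGGAEEFD

Derivation:
Char 1 ('C'): step: R->2, L=7; C->plug->A->R->B->L->A->refl->G->L'->G->R'->D->plug->D
Char 2 ('F'): step: R->3, L=7; F->plug->F->R->C->L->F->refl->E->L'->A->R'->H->plug->G
Char 3 ('H'): step: R->4, L=7; H->plug->G->R->H->L->B->refl->C->L'->D->R'->H->plug->G
Char 4 ('F'): step: R->5, L=7; F->plug->F->R->G->L->G->refl->A->L'->B->R'->H->plug->G
Char 5 ('D'): step: R->6, L=7; D->plug->D->R->D->L->C->refl->B->L'->H->R'->C->plug->A
Char 6 ('A'): step: R->7, L=7; A->plug->C->R->C->L->F->refl->E->L'->A->R'->E->plug->E
Char 7 ('A'): step: R->0, L->0 (L advanced); A->plug->C->R->D->L->G->refl->A->L'->G->R'->E->plug->E
Char 8 ('D'): step: R->1, L=0; D->plug->D->R->F->L->F->refl->E->L'->B->R'->F->plug->F
Char 9 ('H'): step: R->2, L=0; H->plug->G->R->D->L->G->refl->A->L'->G->R'->D->plug->D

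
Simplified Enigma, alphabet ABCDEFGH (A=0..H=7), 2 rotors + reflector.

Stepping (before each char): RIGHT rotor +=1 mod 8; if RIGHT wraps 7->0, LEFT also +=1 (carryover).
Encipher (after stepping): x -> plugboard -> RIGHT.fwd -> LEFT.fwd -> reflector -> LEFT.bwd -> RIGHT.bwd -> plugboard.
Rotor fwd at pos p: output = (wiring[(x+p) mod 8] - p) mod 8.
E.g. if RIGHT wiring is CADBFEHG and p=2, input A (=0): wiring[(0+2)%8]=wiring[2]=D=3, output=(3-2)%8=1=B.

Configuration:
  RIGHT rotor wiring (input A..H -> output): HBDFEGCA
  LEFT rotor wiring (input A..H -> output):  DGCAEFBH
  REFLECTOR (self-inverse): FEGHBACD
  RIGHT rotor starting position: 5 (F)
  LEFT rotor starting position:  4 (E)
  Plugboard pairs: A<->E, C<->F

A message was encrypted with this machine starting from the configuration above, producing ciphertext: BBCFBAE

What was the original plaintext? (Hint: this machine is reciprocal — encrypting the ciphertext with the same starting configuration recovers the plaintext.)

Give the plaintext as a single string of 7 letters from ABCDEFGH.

Char 1 ('B'): step: R->6, L=4; B->plug->B->R->C->L->F->refl->A->L'->A->R'->H->plug->H
Char 2 ('B'): step: R->7, L=4; B->plug->B->R->A->L->A->refl->F->L'->C->R'->C->plug->F
Char 3 ('C'): step: R->0, L->5 (L advanced); C->plug->F->R->G->L->D->refl->H->L'->H->R'->A->plug->E
Char 4 ('F'): step: R->1, L=5; F->plug->C->R->E->L->B->refl->E->L'->B->R'->F->plug->C
Char 5 ('B'): step: R->2, L=5; B->plug->B->R->D->L->G->refl->C->L'->C->R'->C->plug->F
Char 6 ('A'): step: R->3, L=5; A->plug->E->R->F->L->F->refl->A->L'->A->R'->H->plug->H
Char 7 ('E'): step: R->4, L=5; E->plug->A->R->A->L->A->refl->F->L'->F->R'->F->plug->C

Answer: HFECFHC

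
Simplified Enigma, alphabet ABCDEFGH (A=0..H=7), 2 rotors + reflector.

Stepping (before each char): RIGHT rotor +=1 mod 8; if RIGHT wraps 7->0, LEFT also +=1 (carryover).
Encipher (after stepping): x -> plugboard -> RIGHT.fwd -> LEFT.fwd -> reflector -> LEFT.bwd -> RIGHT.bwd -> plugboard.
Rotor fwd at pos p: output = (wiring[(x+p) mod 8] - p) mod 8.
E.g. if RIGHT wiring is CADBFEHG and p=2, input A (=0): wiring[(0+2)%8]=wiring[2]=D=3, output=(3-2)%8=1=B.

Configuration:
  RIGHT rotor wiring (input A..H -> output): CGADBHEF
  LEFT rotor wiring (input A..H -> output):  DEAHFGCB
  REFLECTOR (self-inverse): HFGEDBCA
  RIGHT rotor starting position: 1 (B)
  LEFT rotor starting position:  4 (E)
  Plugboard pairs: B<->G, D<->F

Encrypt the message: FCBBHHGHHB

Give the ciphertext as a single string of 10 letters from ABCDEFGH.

Answer: HHAGEEFFCG

Derivation:
Char 1 ('F'): step: R->2, L=4; F->plug->D->R->F->L->A->refl->H->L'->E->R'->H->plug->H
Char 2 ('C'): step: R->3, L=4; C->plug->C->R->E->L->H->refl->A->L'->F->R'->H->plug->H
Char 3 ('B'): step: R->4, L=4; B->plug->G->R->E->L->H->refl->A->L'->F->R'->A->plug->A
Char 4 ('B'): step: R->5, L=4; B->plug->G->R->G->L->E->refl->D->L'->H->R'->B->plug->G
Char 5 ('H'): step: R->6, L=4; H->plug->H->R->B->L->C->refl->G->L'->C->R'->E->plug->E
Char 6 ('H'): step: R->7, L=4; H->plug->H->R->F->L->A->refl->H->L'->E->R'->E->plug->E
Char 7 ('G'): step: R->0, L->5 (L advanced); G->plug->B->R->G->L->C->refl->G->L'->D->R'->D->plug->F
Char 8 ('H'): step: R->1, L=5; H->plug->H->R->B->L->F->refl->B->L'->A->R'->D->plug->F
Char 9 ('H'): step: R->2, L=5; H->plug->H->R->E->L->H->refl->A->L'->H->R'->C->plug->C
Char 10 ('B'): step: R->3, L=5; B->plug->G->R->D->L->G->refl->C->L'->G->R'->B->plug->G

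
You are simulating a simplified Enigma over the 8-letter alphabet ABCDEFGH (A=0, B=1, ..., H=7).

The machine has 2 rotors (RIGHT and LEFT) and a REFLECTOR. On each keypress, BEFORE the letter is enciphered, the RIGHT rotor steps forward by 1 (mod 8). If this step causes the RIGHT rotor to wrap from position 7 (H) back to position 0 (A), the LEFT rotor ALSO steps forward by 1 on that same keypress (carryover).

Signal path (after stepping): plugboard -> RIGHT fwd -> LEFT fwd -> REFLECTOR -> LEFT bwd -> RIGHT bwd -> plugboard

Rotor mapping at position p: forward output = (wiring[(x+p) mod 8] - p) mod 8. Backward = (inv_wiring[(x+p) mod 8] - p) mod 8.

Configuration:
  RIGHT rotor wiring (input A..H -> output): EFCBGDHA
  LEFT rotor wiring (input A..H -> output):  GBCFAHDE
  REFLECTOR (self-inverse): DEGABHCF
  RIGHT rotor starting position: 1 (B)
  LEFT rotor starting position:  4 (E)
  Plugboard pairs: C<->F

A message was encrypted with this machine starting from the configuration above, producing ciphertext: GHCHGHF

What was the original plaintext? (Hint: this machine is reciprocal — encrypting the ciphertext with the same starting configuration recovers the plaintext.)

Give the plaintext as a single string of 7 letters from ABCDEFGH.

Answer: EFFFDCB

Derivation:
Char 1 ('G'): step: R->2, L=4; G->plug->G->R->C->L->H->refl->F->L'->F->R'->E->plug->E
Char 2 ('H'): step: R->3, L=4; H->plug->H->R->H->L->B->refl->E->L'->A->R'->C->plug->F
Char 3 ('C'): step: R->4, L=4; C->plug->F->R->B->L->D->refl->A->L'->D->R'->C->plug->F
Char 4 ('H'): step: R->5, L=4; H->plug->H->R->B->L->D->refl->A->L'->D->R'->C->plug->F
Char 5 ('G'): step: R->6, L=4; G->plug->G->R->A->L->E->refl->B->L'->H->R'->D->plug->D
Char 6 ('H'): step: R->7, L=4; H->plug->H->R->A->L->E->refl->B->L'->H->R'->F->plug->C
Char 7 ('F'): step: R->0, L->5 (L advanced); F->plug->C->R->C->L->H->refl->F->L'->F->R'->B->plug->B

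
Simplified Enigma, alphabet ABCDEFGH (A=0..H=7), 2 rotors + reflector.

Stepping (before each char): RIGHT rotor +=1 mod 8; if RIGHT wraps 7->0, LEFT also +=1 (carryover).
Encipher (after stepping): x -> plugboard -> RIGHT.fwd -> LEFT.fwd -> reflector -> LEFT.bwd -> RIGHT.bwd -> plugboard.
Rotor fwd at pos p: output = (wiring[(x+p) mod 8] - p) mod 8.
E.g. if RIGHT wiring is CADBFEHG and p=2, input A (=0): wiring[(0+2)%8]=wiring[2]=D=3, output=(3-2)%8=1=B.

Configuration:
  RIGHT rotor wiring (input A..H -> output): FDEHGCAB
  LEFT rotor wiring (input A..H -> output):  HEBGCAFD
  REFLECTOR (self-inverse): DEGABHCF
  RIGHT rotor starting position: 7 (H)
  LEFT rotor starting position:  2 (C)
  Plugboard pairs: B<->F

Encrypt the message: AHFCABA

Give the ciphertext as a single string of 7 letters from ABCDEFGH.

Char 1 ('A'): step: R->0, L->3 (L advanced); A->plug->A->R->F->L->E->refl->B->L'->G->R'->E->plug->E
Char 2 ('H'): step: R->1, L=3; H->plug->H->R->E->L->A->refl->D->L'->A->R'->G->plug->G
Char 3 ('F'): step: R->2, L=3; F->plug->B->R->F->L->E->refl->B->L'->G->R'->E->plug->E
Char 4 ('C'): step: R->3, L=3; C->plug->C->R->H->L->G->refl->C->L'->D->R'->B->plug->F
Char 5 ('A'): step: R->4, L=3; A->plug->A->R->C->L->F->refl->H->L'->B->R'->E->plug->E
Char 6 ('B'): step: R->5, L=3; B->plug->F->R->H->L->G->refl->C->L'->D->R'->B->plug->F
Char 7 ('A'): step: R->6, L=3; A->plug->A->R->C->L->F->refl->H->L'->B->R'->F->plug->B

Answer: EGEFEFB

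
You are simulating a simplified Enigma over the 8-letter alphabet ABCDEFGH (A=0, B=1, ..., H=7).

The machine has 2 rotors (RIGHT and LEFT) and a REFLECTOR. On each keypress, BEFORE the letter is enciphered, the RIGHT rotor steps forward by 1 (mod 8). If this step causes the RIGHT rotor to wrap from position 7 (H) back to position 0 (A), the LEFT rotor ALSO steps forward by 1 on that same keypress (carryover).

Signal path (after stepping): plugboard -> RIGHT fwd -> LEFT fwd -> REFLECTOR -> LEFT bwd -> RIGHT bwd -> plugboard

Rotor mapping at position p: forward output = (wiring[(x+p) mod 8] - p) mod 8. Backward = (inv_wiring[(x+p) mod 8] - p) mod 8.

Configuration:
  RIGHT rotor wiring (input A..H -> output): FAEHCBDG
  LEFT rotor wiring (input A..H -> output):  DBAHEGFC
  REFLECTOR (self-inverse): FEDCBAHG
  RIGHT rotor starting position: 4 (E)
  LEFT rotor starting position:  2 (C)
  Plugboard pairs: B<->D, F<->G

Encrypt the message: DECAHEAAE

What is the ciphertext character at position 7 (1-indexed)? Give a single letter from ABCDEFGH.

Char 1 ('D'): step: R->5, L=2; D->plug->B->R->G->L->B->refl->E->L'->D->R'->E->plug->E
Char 2 ('E'): step: R->6, L=2; E->plug->E->R->G->L->B->refl->E->L'->D->R'->H->plug->H
Char 3 ('C'): step: R->7, L=2; C->plug->C->R->B->L->F->refl->A->L'->F->R'->D->plug->B
Char 4 ('A'): step: R->0, L->3 (L advanced); A->plug->A->R->F->L->A->refl->F->L'->H->R'->D->plug->B
Char 5 ('H'): step: R->1, L=3; H->plug->H->R->E->L->H->refl->G->L'->G->R'->C->plug->C
Char 6 ('E'): step: R->2, L=3; E->plug->E->R->B->L->B->refl->E->L'->A->R'->C->plug->C
Char 7 ('A'): step: R->3, L=3; A->plug->A->R->E->L->H->refl->G->L'->G->R'->C->plug->C

C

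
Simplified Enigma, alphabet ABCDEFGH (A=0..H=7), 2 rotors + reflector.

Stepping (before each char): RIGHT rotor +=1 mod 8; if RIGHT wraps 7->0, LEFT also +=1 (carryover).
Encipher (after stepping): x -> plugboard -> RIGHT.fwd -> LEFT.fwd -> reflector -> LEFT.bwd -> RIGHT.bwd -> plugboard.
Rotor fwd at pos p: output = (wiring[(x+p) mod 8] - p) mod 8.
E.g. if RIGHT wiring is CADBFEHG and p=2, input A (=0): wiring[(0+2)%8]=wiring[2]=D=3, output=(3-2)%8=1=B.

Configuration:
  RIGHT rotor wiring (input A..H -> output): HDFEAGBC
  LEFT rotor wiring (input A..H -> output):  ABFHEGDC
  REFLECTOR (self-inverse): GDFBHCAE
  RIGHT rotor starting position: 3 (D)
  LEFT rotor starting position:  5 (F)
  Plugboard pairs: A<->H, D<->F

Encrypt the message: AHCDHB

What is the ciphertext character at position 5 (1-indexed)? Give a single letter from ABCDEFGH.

Char 1 ('A'): step: R->4, L=5; A->plug->H->R->A->L->B->refl->D->L'->D->R'->E->plug->E
Char 2 ('H'): step: R->5, L=5; H->plug->A->R->B->L->G->refl->A->L'->F->R'->C->plug->C
Char 3 ('C'): step: R->6, L=5; C->plug->C->R->B->L->G->refl->A->L'->F->R'->D->plug->F
Char 4 ('D'): step: R->7, L=5; D->plug->F->R->B->L->G->refl->A->L'->F->R'->E->plug->E
Char 5 ('H'): step: R->0, L->6 (L advanced); H->plug->A->R->H->L->A->refl->G->L'->G->R'->F->plug->D

D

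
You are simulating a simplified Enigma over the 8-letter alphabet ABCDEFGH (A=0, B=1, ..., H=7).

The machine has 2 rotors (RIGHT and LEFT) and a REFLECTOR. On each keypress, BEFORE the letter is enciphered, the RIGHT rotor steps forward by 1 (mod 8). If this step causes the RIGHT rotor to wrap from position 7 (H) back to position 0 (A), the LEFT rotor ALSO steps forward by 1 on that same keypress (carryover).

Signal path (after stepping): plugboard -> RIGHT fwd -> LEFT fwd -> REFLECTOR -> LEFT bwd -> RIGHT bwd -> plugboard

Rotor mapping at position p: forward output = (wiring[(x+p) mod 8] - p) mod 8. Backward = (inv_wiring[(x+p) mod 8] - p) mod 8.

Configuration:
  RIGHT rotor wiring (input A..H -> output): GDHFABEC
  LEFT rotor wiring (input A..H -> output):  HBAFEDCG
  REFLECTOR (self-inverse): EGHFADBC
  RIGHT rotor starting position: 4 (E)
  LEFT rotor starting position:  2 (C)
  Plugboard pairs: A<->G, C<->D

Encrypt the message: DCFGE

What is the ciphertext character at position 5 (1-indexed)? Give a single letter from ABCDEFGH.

Char 1 ('D'): step: R->5, L=2; D->plug->C->R->F->L->E->refl->A->L'->E->R'->A->plug->G
Char 2 ('C'): step: R->6, L=2; C->plug->D->R->F->L->E->refl->A->L'->E->R'->B->plug->B
Char 3 ('F'): step: R->7, L=2; F->plug->F->R->B->L->D->refl->F->L'->G->R'->E->plug->E
Char 4 ('G'): step: R->0, L->3 (L advanced); G->plug->A->R->G->L->G->refl->B->L'->B->R'->F->plug->F
Char 5 ('E'): step: R->1, L=3; E->plug->E->R->A->L->C->refl->H->L'->D->R'->F->plug->F

F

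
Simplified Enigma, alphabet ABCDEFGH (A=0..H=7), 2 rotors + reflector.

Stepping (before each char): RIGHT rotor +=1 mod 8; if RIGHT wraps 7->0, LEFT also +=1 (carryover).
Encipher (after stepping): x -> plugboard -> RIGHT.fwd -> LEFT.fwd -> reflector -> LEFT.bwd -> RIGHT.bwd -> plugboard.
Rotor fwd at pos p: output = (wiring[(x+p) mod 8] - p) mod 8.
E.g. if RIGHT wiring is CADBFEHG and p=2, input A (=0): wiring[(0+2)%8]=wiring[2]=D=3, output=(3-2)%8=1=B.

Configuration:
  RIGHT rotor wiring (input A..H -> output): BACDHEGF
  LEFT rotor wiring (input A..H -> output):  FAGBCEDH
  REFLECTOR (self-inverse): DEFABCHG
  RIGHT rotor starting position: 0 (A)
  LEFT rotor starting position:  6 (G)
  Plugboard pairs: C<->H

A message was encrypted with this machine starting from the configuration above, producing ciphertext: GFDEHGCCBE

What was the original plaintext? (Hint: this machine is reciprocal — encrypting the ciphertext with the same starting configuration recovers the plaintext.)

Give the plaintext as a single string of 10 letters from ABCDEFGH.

Char 1 ('G'): step: R->1, L=6; G->plug->G->R->E->L->A->refl->D->L'->F->R'->F->plug->F
Char 2 ('F'): step: R->2, L=6; F->plug->F->R->D->L->C->refl->F->L'->A->R'->A->plug->A
Char 3 ('D'): step: R->3, L=6; D->plug->D->R->D->L->C->refl->F->L'->A->R'->A->plug->A
Char 4 ('E'): step: R->4, L=6; E->plug->E->R->F->L->D->refl->A->L'->E->R'->F->plug->F
Char 5 ('H'): step: R->5, L=6; H->plug->C->R->A->L->F->refl->C->L'->D->R'->E->plug->E
Char 6 ('G'): step: R->6, L=6; G->plug->G->R->B->L->B->refl->E->L'->G->R'->H->plug->C
Char 7 ('C'): step: R->7, L=6; C->plug->H->R->H->L->G->refl->H->L'->C->R'->B->plug->B
Char 8 ('C'): step: R->0, L->7 (L advanced); C->plug->H->R->F->L->D->refl->A->L'->A->R'->B->plug->B
Char 9 ('B'): step: R->1, L=7; B->plug->B->R->B->L->G->refl->H->L'->D->R'->E->plug->E
Char 10 ('E'): step: R->2, L=7; E->plug->E->R->E->L->C->refl->F->L'->G->R'->H->plug->C

Answer: FAAFECBBEC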